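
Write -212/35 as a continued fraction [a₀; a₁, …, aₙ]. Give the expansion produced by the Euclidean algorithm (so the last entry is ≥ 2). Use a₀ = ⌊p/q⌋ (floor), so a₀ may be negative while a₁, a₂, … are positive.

-212 = -7·35 + 33
35 = 1·33 + 2
33 = 16·2 + 1
2 = 2·1 + 0  (stop)
So -212/35 = [-7; 1, 16, 2].

[-7; 1, 16, 2]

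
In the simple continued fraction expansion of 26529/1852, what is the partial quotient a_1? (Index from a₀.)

3

26529 = 14·1852 + 601   →  a_0 = 14
1852 = 3·601 + 49   →  a_1 = 3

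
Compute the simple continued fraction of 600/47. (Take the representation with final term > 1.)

[12; 1, 3, 3, 1, 2]

600 = 12*47 + 36
47 = 1*36 + 11
36 = 3*11 + 3
11 = 3*3 + 2
3 = 1*2 + 1
2 = 2*1 + 0  (stop)
So 600/47 = [12; 1, 3, 3, 1, 2].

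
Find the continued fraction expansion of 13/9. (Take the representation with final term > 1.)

13 = 1*9 + 4
9 = 2*4 + 1
4 = 4*1 + 0  (stop)
So 13/9 = [1; 2, 4].

[1; 2, 4]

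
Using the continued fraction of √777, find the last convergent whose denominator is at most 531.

√777 = [27; 1, 6, 1, 54, …] (period length 4).
Convergents:
  p_0/q_0 = 27/1
  p_1/q_1 = 28/1
  p_2/q_2 = 195/7
  p_3/q_3 = 223/8
  p_4/q_4 = 12237/439
  p_5/q_5 = 12460/447
  p_6/q_6 = 86997/3121
q_5 = 447 ≤ 531 < 3121 = q_6, so the answer is 12460/447.

12460/447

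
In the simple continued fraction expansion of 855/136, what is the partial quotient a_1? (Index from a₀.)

855 = 6·136 + 39   →  a_0 = 6
136 = 3·39 + 19   →  a_1 = 3

3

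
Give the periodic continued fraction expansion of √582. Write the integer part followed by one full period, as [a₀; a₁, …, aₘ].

[24; 8, 48]

a₀ = ⌊√582⌋ = 24.
With m₀=0, d₀=1 and mₖ₊₁ = dₖaₖ − mₖ, dₖ₊₁ = (n − mₖ₊₁²)/dₖ, aₖ₊₁ = ⌊(a₀+mₖ₊₁)/dₖ₊₁⌋:
  k=1: m=24, d=6, a=8
  k=2: m=24, d=1, a=48
d=1 and a=2a₀=48 at k=2, so the next step gives (m, d) = (24, 6) again — its k=1 value — and the period has length 2.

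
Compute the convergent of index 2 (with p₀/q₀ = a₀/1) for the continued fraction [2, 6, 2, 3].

28/13

Using pₖ = aₖpₖ₋₁ + pₖ₋₂, qₖ = aₖqₖ₋₁ + qₖ₋₂ (with p₋₁=1, p₋₂=0, q₋₁=0, q₋₂=1):
  k=0: a=2, p=2, q=1
  k=1: a=6, p=13, q=6
  k=2: a=2, p=28, q=13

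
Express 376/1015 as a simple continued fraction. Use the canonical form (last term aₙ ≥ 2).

[0; 2, 1, 2, 3, 18, 2]

376 = 0×1015 + 376
1015 = 2×376 + 263
376 = 1×263 + 113
263 = 2×113 + 37
113 = 3×37 + 2
37 = 18×2 + 1
2 = 2×1 + 0  (stop)
So 376/1015 = [0; 2, 1, 2, 3, 18, 2].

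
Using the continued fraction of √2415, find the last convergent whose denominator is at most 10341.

√2415 = [49; 7, 98, …] (period length 2).
Convergents:
  p_0/q_0 = 49/1
  p_1/q_1 = 344/7
  p_2/q_2 = 33761/687
  p_3/q_3 = 236671/4816
  p_4/q_4 = 23227519/472655
q_3 = 4816 ≤ 10341 < 472655 = q_4, so the answer is 236671/4816.

236671/4816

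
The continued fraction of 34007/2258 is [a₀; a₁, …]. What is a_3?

13

34007 = 15·2258 + 137   →  a_0 = 15
2258 = 16·137 + 66   →  a_1 = 16
137 = 2·66 + 5   →  a_2 = 2
66 = 13·5 + 1   →  a_3 = 13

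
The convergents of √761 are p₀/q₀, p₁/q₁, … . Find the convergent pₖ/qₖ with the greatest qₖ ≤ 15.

331/12

√761 = [27; 1, 1, 2, 2, 1, 1, 54, …] (period length 7).
Convergents:
  p_0/q_0 = 27/1
  p_1/q_1 = 28/1
  p_2/q_2 = 55/2
  p_3/q_3 = 138/5
  p_4/q_4 = 331/12
  p_5/q_5 = 469/17
q_4 = 12 ≤ 15 < 17 = q_5, so the answer is 331/12.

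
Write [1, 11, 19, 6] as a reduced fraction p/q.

Using pₖ = aₖpₖ₋₁ + pₖ₋₂ and qₖ = aₖqₖ₋₁ + qₖ₋₂:
  k=0: a=1, p=1, q=1
  k=1: a=11, p=12, q=11
  k=2: a=19, p=229, q=210
  k=3: a=6, p=1386, q=1271

1386/1271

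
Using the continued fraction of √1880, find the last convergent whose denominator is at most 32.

√1880 = [43; 2, 1, 3, 1, 2, 86, …] (period length 6).
Convergents:
  p_0/q_0 = 43/1
  p_1/q_1 = 87/2
  p_2/q_2 = 130/3
  p_3/q_3 = 477/11
  p_4/q_4 = 607/14
  p_5/q_5 = 1691/39
q_4 = 14 ≤ 32 < 39 = q_5, so the answer is 607/14.

607/14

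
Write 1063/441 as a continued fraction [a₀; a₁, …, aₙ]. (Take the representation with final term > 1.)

1063 = 2·441 + 181
441 = 2·181 + 79
181 = 2·79 + 23
79 = 3·23 + 10
23 = 2·10 + 3
10 = 3·3 + 1
3 = 3·1 + 0  (stop)
So 1063/441 = [2; 2, 2, 3, 2, 3, 3].

[2; 2, 2, 3, 2, 3, 3]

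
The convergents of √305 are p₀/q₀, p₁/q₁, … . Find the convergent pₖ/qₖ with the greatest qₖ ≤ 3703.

√305 = [17; 2, 6, 2, 34, …] (period length 4).
Convergents:
  p_0/q_0 = 17/1
  p_1/q_1 = 35/2
  p_2/q_2 = 227/13
  p_3/q_3 = 489/28
  p_4/q_4 = 16853/965
  p_5/q_5 = 34195/1958
  p_6/q_6 = 222023/12713
q_5 = 1958 ≤ 3703 < 12713 = q_6, so the answer is 34195/1958.

34195/1958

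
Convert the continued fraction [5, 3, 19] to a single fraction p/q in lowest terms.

Using pₖ = aₖpₖ₋₁ + pₖ₋₂ and qₖ = aₖqₖ₋₁ + qₖ₋₂:
  k=0: a=5, p=5, q=1
  k=1: a=3, p=16, q=3
  k=2: a=19, p=309, q=58

309/58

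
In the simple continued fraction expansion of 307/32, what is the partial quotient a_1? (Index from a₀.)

1

307 = 9·32 + 19   →  a_0 = 9
32 = 1·19 + 13   →  a_1 = 1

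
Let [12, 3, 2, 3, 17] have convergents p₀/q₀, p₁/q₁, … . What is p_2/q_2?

86/7

Using pₖ = aₖpₖ₋₁ + pₖ₋₂, qₖ = aₖqₖ₋₁ + qₖ₋₂ (with p₋₁=1, p₋₂=0, q₋₁=0, q₋₂=1):
  k=0: a=12, p=12, q=1
  k=1: a=3, p=37, q=3
  k=2: a=2, p=86, q=7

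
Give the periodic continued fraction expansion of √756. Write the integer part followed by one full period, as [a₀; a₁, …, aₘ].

a₀ = ⌊√756⌋ = 27.
With m₀=0, d₀=1 and mₖ₊₁ = dₖaₖ − mₖ, dₖ₊₁ = (n − mₖ₊₁²)/dₖ, aₖ₊₁ = ⌊(a₀+mₖ₊₁)/dₖ₊₁⌋:
  k=1: m=27, d=27, a=2
  k=2: m=27, d=1, a=54
d=1 and a=2a₀=54 at k=2, so the next step gives (m, d) = (27, 27) again — its k=1 value — and the period has length 2.

[27; 2, 54]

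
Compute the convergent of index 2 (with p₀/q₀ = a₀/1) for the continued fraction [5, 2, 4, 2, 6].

49/9

Using pₖ = aₖpₖ₋₁ + pₖ₋₂, qₖ = aₖqₖ₋₁ + qₖ₋₂ (with p₋₁=1, p₋₂=0, q₋₁=0, q₋₂=1):
  k=0: a=5, p=5, q=1
  k=1: a=2, p=11, q=2
  k=2: a=4, p=49, q=9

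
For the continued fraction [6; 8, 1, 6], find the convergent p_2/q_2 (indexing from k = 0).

55/9

Using pₖ = aₖpₖ₋₁ + pₖ₋₂, qₖ = aₖqₖ₋₁ + qₖ₋₂ (with p₋₁=1, p₋₂=0, q₋₁=0, q₋₂=1):
  k=0: a=6, p=6, q=1
  k=1: a=8, p=49, q=8
  k=2: a=1, p=55, q=9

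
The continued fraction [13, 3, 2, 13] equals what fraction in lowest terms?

Fold from the inside: start with 13/1.
  2 + 1/13 = 27/13
  3 + 13/27 = 94/27
  13 + 27/94 = 1249/94

1249/94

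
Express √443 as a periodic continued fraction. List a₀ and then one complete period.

a₀ = ⌊√443⌋ = 21.

[21; 21, 42]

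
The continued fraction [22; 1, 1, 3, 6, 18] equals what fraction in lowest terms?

Fold from the inside: start with 18/1.
  6 + 1/18 = 109/18
  3 + 18/109 = 345/109
  1 + 109/345 = 454/345
  1 + 345/454 = 799/454
  22 + 454/799 = 18032/799

18032/799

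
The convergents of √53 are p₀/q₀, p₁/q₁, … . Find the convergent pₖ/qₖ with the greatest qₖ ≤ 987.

2599/357

√53 = [7; 3, 1, 1, 3, 14, …] (period length 5).
Convergents:
  p_0/q_0 = 7/1
  p_1/q_1 = 22/3
  p_2/q_2 = 29/4
  p_3/q_3 = 51/7
  p_4/q_4 = 182/25
  p_5/q_5 = 2599/357
  p_6/q_6 = 7979/1096
q_5 = 357 ≤ 987 < 1096 = q_6, so the answer is 2599/357.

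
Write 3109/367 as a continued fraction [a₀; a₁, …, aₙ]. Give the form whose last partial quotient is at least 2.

3109 = 8×367 + 173
367 = 2×173 + 21
173 = 8×21 + 5
21 = 4×5 + 1
5 = 5×1 + 0  (stop)
So 3109/367 = [8; 2, 8, 4, 5].

[8; 2, 8, 4, 5]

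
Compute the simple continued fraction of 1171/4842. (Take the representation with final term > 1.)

1171 = 0·4842 + 1171
4842 = 4·1171 + 158
1171 = 7·158 + 65
158 = 2·65 + 28
65 = 2·28 + 9
28 = 3·9 + 1
9 = 9·1 + 0  (stop)
So 1171/4842 = [0; 4, 7, 2, 2, 3, 9].

[0; 4, 7, 2, 2, 3, 9]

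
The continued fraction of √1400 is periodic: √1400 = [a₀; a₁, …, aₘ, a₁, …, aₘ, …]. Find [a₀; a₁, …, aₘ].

a₀ = ⌊√1400⌋ = 37.

[37; 2, 2, 2, 74]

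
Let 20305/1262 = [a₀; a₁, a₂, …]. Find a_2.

5

20305 = 16·1262 + 113   →  a_0 = 16
1262 = 11·113 + 19   →  a_1 = 11
113 = 5·19 + 18   →  a_2 = 5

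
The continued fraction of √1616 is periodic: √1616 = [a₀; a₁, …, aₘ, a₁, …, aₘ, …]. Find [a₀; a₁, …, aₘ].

a₀ = ⌊√1616⌋ = 40.
With m₀=0, d₀=1 and mₖ₊₁ = dₖaₖ − mₖ, dₖ₊₁ = (n − mₖ₊₁²)/dₖ, aₖ₊₁ = ⌊(a₀+mₖ₊₁)/dₖ₊₁⌋:
  k=1: m=40, d=16, a=5
  k=2: m=40, d=1, a=80
d=1 and a=2a₀=80 at k=2, so the next step gives (m, d) = (40, 16) again — its k=1 value — and the period has length 2.

[40; 5, 80]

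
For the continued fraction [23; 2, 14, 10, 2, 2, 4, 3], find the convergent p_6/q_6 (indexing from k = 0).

Using pₖ = aₖpₖ₋₁ + pₖ₋₂, qₖ = aₖqₖ₋₁ + qₖ₋₂ (with p₋₁=1, p₋₂=0, q₋₁=0, q₋₂=1):
  k=0: a=23, p=23, q=1
  k=1: a=2, p=47, q=2
  k=2: a=14, p=681, q=29
  k=3: a=10, p=6857, q=292
  k=4: a=2, p=14395, q=613
  k=5: a=2, p=35647, q=1518
  k=6: a=4, p=156983, q=6685

156983/6685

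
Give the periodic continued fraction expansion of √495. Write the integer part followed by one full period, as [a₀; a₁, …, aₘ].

[22; 4, 44]

a₀ = ⌊√495⌋ = 22.
With m₀=0, d₀=1 and mₖ₊₁ = dₖaₖ − mₖ, dₖ₊₁ = (n − mₖ₊₁²)/dₖ, aₖ₊₁ = ⌊(a₀+mₖ₊₁)/dₖ₊₁⌋:
  k=1: m=22, d=11, a=4
  k=2: m=22, d=1, a=44
d=1 and a=2a₀=44 at k=2, so the next step gives (m, d) = (22, 11) again — its k=1 value — and the period has length 2.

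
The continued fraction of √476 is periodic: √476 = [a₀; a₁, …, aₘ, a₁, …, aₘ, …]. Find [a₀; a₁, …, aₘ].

[21; 1, 4, 2, 10, 2, 4, 1, 42]

a₀ = ⌊√476⌋ = 21.
With m₀=0, d₀=1 and mₖ₊₁ = dₖaₖ − mₖ, dₖ₊₁ = (n − mₖ₊₁²)/dₖ, aₖ₊₁ = ⌊(a₀+mₖ₊₁)/dₖ₊₁⌋:
  k=1: m=21, d=35, a=1
  k=2: m=14, d=8, a=4
  k=3: m=18, d=19, a=2
  k=4: m=20, d=4, a=10
  k=5: m=20, d=19, a=2
  k=6: m=18, d=8, a=4
  k=7: m=14, d=35, a=1
  k=8: m=21, d=1, a=42
d=1 and a=2a₀=42 at k=8, so the next step gives (m, d) = (21, 35) again — its k=1 value — and the period has length 8.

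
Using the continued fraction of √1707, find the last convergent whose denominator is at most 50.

785/19

√1707 = [41; 3, 6, 41, 6, 3, 82, …] (period length 6).
Convergents:
  p_0/q_0 = 41/1
  p_1/q_1 = 124/3
  p_2/q_2 = 785/19
  p_3/q_3 = 32309/782
q_2 = 19 ≤ 50 < 782 = q_3, so the answer is 785/19.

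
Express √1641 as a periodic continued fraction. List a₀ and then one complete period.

[40; 1, 1, 26, 1, 1, 80]

a₀ = ⌊√1641⌋ = 40.
With m₀=0, d₀=1 and mₖ₊₁ = dₖaₖ − mₖ, dₖ₊₁ = (n − mₖ₊₁²)/dₖ, aₖ₊₁ = ⌊(a₀+mₖ₊₁)/dₖ₊₁⌋:
  k=1: m=40, d=41, a=1
  k=2: m=1, d=40, a=1
  k=3: m=39, d=3, a=26
  k=4: m=39, d=40, a=1
  k=5: m=1, d=41, a=1
  k=6: m=40, d=1, a=80
d=1 and a=2a₀=80 at k=6, so the next step gives (m, d) = (40, 41) again — its k=1 value — and the period has length 6.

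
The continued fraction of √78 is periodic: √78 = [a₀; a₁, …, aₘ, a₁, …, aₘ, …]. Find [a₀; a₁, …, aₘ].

a₀ = ⌊√78⌋ = 8.
With m₀=0, d₀=1 and mₖ₊₁ = dₖaₖ − mₖ, dₖ₊₁ = (n − mₖ₊₁²)/dₖ, aₖ₊₁ = ⌊(a₀+mₖ₊₁)/dₖ₊₁⌋:
  k=1: m=8, d=14, a=1
  k=2: m=6, d=3, a=4
  k=3: m=6, d=14, a=1
  k=4: m=8, d=1, a=16
d=1 and a=2a₀=16 at k=4, so the next step gives (m, d) = (8, 14) again — its k=1 value — and the period has length 4.

[8; 1, 4, 1, 16]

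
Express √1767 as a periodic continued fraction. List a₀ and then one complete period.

[42; 28, 84]

a₀ = ⌊√1767⌋ = 42.
With m₀=0, d₀=1 and mₖ₊₁ = dₖaₖ − mₖ, dₖ₊₁ = (n − mₖ₊₁²)/dₖ, aₖ₊₁ = ⌊(a₀+mₖ₊₁)/dₖ₊₁⌋:
  k=1: m=42, d=3, a=28
  k=2: m=42, d=1, a=84
d=1 and a=2a₀=84 at k=2, so the next step gives (m, d) = (42, 3) again — its k=1 value — and the period has length 2.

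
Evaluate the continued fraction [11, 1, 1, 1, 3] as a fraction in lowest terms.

Using pₖ = aₖpₖ₋₁ + pₖ₋₂ and qₖ = aₖqₖ₋₁ + qₖ₋₂:
  k=0: a=11, p=11, q=1
  k=1: a=1, p=12, q=1
  k=2: a=1, p=23, q=2
  k=3: a=1, p=35, q=3
  k=4: a=3, p=128, q=11

128/11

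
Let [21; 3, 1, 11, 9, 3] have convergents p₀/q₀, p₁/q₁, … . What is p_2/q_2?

Using pₖ = aₖpₖ₋₁ + pₖ₋₂, qₖ = aₖqₖ₋₁ + qₖ₋₂ (with p₋₁=1, p₋₂=0, q₋₁=0, q₋₂=1):
  k=0: a=21, p=21, q=1
  k=1: a=3, p=64, q=3
  k=2: a=1, p=85, q=4

85/4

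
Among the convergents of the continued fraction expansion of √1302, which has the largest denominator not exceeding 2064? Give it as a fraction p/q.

31212/865

√1302 = [36; 12, 72, …] (period length 2).
Convergents:
  p_0/q_0 = 36/1
  p_1/q_1 = 433/12
  p_2/q_2 = 31212/865
  p_3/q_3 = 374977/10392
q_2 = 865 ≤ 2064 < 10392 = q_3, so the answer is 31212/865.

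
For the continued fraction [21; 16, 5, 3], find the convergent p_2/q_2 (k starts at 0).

Using pₖ = aₖpₖ₋₁ + pₖ₋₂, qₖ = aₖqₖ₋₁ + qₖ₋₂ (with p₋₁=1, p₋₂=0, q₋₁=0, q₋₂=1):
  k=0: a=21, p=21, q=1
  k=1: a=16, p=337, q=16
  k=2: a=5, p=1706, q=81

1706/81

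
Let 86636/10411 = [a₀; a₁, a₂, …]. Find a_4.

86636 = 8·10411 + 3348   →  a_0 = 8
10411 = 3·3348 + 367   →  a_1 = 3
3348 = 9·367 + 45   →  a_2 = 9
367 = 8·45 + 7   →  a_3 = 8
45 = 6·7 + 3   →  a_4 = 6

6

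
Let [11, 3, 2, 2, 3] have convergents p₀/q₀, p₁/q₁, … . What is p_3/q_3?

Using pₖ = aₖpₖ₋₁ + pₖ₋₂, qₖ = aₖqₖ₋₁ + qₖ₋₂ (with p₋₁=1, p₋₂=0, q₋₁=0, q₋₂=1):
  k=0: a=11, p=11, q=1
  k=1: a=3, p=34, q=3
  k=2: a=2, p=79, q=7
  k=3: a=2, p=192, q=17

192/17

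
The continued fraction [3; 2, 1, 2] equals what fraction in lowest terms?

Fold from the inside: start with 2/1.
  1 + 1/2 = 3/2
  2 + 2/3 = 8/3
  3 + 3/8 = 27/8

27/8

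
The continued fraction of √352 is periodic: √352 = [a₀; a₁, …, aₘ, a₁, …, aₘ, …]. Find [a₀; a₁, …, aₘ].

[18; 1, 3, 5, 9, 5, 3, 1, 36]

a₀ = ⌊√352⌋ = 18.
With m₀=0, d₀=1 and mₖ₊₁ = dₖaₖ − mₖ, dₖ₊₁ = (n − mₖ₊₁²)/dₖ, aₖ₊₁ = ⌊(a₀+mₖ₊₁)/dₖ₊₁⌋:
  k=1: m=18, d=28, a=1
  k=2: m=10, d=9, a=3
  k=3: m=17, d=7, a=5
  k=4: m=18, d=4, a=9
  k=5: m=18, d=7, a=5
  k=6: m=17, d=9, a=3
  k=7: m=10, d=28, a=1
  k=8: m=18, d=1, a=36
d=1 and a=2a₀=36 at k=8, so the next step gives (m, d) = (18, 28) again — its k=1 value — and the period has length 8.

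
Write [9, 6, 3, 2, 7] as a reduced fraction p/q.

Fold from the inside: start with 7/1.
  2 + 1/7 = 15/7
  3 + 7/15 = 52/15
  6 + 15/52 = 327/52
  9 + 52/327 = 2995/327

2995/327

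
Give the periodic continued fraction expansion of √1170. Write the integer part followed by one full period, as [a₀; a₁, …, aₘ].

[34; 4, 1, 6, 1, 4, 68]

a₀ = ⌊√1170⌋ = 34.
With m₀=0, d₀=1 and mₖ₊₁ = dₖaₖ − mₖ, dₖ₊₁ = (n − mₖ₊₁²)/dₖ, aₖ₊₁ = ⌊(a₀+mₖ₊₁)/dₖ₊₁⌋:
  k=1: m=34, d=14, a=4
  k=2: m=22, d=49, a=1
  k=3: m=27, d=9, a=6
  k=4: m=27, d=49, a=1
  k=5: m=22, d=14, a=4
  k=6: m=34, d=1, a=68
d=1 and a=2a₀=68 at k=6, so the next step gives (m, d) = (34, 14) again — its k=1 value — and the period has length 6.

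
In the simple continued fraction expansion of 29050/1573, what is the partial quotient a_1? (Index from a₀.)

29050 = 18·1573 + 736   →  a_0 = 18
1573 = 2·736 + 101   →  a_1 = 2

2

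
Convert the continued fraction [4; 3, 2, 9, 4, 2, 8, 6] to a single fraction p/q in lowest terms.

Fold from the inside: start with 6/1.
  8 + 1/6 = 49/6
  2 + 6/49 = 104/49
  4 + 49/104 = 465/104
  9 + 104/465 = 4289/465
  2 + 465/4289 = 9043/4289
  3 + 4289/9043 = 31418/9043
  4 + 9043/31418 = 134715/31418

134715/31418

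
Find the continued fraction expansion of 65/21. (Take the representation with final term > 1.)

65 = 3·21 + 2
21 = 10·2 + 1
2 = 2·1 + 0  (stop)
So 65/21 = [3; 10, 2].

[3; 10, 2]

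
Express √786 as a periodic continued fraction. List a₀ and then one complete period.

[28; 28, 56]

a₀ = ⌊√786⌋ = 28.
With m₀=0, d₀=1 and mₖ₊₁ = dₖaₖ − mₖ, dₖ₊₁ = (n − mₖ₊₁²)/dₖ, aₖ₊₁ = ⌊(a₀+mₖ₊₁)/dₖ₊₁⌋:
  k=1: m=28, d=2, a=28
  k=2: m=28, d=1, a=56
d=1 and a=2a₀=56 at k=2, so the next step gives (m, d) = (28, 2) again — its k=1 value — and the period has length 2.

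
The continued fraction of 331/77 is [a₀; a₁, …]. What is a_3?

331 = 4·77 + 23   →  a_0 = 4
77 = 3·23 + 8   →  a_1 = 3
23 = 2·8 + 7   →  a_2 = 2
8 = 1·7 + 1   →  a_3 = 1

1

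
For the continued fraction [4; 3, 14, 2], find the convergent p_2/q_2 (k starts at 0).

Using pₖ = aₖpₖ₋₁ + pₖ₋₂, qₖ = aₖqₖ₋₁ + qₖ₋₂ (with p₋₁=1, p₋₂=0, q₋₁=0, q₋₂=1):
  k=0: a=4, p=4, q=1
  k=1: a=3, p=13, q=3
  k=2: a=14, p=186, q=43

186/43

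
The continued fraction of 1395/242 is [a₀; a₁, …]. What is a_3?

1395 = 5·242 + 185   →  a_0 = 5
242 = 1·185 + 57   →  a_1 = 1
185 = 3·57 + 14   →  a_2 = 3
57 = 4·14 + 1   →  a_3 = 4

4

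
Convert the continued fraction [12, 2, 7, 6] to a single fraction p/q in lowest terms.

1147/92

Fold from the inside: start with 6/1.
  7 + 1/6 = 43/6
  2 + 6/43 = 92/43
  12 + 43/92 = 1147/92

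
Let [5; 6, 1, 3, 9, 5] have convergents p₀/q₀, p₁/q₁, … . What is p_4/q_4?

1287/250

Using pₖ = aₖpₖ₋₁ + pₖ₋₂, qₖ = aₖqₖ₋₁ + qₖ₋₂ (with p₋₁=1, p₋₂=0, q₋₁=0, q₋₂=1):
  k=0: a=5, p=5, q=1
  k=1: a=6, p=31, q=6
  k=2: a=1, p=36, q=7
  k=3: a=3, p=139, q=27
  k=4: a=9, p=1287, q=250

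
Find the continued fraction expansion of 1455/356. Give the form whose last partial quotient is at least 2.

[4; 11, 2, 15]

1455 = 4*356 + 31
356 = 11*31 + 15
31 = 2*15 + 1
15 = 15*1 + 0  (stop)
So 1455/356 = [4; 11, 2, 15].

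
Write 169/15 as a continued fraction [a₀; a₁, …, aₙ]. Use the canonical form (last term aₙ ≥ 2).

[11; 3, 1, 3]

169 = 11*15 + 4
15 = 3*4 + 3
4 = 1*3 + 1
3 = 3*1 + 0  (stop)
So 169/15 = [11; 3, 1, 3].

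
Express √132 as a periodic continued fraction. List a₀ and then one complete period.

[11; 2, 22]

a₀ = ⌊√132⌋ = 11.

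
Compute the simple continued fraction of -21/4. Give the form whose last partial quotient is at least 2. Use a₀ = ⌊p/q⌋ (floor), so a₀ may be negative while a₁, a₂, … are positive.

[-6; 1, 3]

-21 = -6×4 + 3
4 = 1×3 + 1
3 = 3×1 + 0  (stop)
So -21/4 = [-6; 1, 3].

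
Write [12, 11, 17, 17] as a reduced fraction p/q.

38774/3207

Using pₖ = aₖpₖ₋₁ + pₖ₋₂ and qₖ = aₖqₖ₋₁ + qₖ₋₂:
  k=0: a=12, p=12, q=1
  k=1: a=11, p=133, q=11
  k=2: a=17, p=2273, q=188
  k=3: a=17, p=38774, q=3207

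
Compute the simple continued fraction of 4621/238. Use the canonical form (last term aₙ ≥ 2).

4621 = 19*238 + 99
238 = 2*99 + 40
99 = 2*40 + 19
40 = 2*19 + 2
19 = 9*2 + 1
2 = 2*1 + 0  (stop)
So 4621/238 = [19; 2, 2, 2, 9, 2].

[19; 2, 2, 2, 9, 2]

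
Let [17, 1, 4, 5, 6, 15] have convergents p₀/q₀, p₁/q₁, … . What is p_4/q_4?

Using pₖ = aₖpₖ₋₁ + pₖ₋₂, qₖ = aₖqₖ₋₁ + qₖ₋₂ (with p₋₁=1, p₋₂=0, q₋₁=0, q₋₂=1):
  k=0: a=17, p=17, q=1
  k=1: a=1, p=18, q=1
  k=2: a=4, p=89, q=5
  k=3: a=5, p=463, q=26
  k=4: a=6, p=2867, q=161

2867/161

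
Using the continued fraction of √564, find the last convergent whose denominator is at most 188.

√564 = [23; 1, 2, 1, 46, …] (period length 4).
Convergents:
  p_0/q_0 = 23/1
  p_1/q_1 = 24/1
  p_2/q_2 = 71/3
  p_3/q_3 = 95/4
  p_4/q_4 = 4441/187
  p_5/q_5 = 4536/191
q_4 = 187 ≤ 188 < 191 = q_5, so the answer is 4441/187.

4441/187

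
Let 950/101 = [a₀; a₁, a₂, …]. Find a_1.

950 = 9·101 + 41   →  a_0 = 9
101 = 2·41 + 19   →  a_1 = 2

2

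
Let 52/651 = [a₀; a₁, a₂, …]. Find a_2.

52 = 0·651 + 52   →  a_0 = 0
651 = 12·52 + 27   →  a_1 = 12
52 = 1·27 + 25   →  a_2 = 1

1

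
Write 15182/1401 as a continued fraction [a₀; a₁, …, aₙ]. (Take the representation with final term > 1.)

15182 = 10·1401 + 1172
1401 = 1·1172 + 229
1172 = 5·229 + 27
229 = 8·27 + 13
27 = 2·13 + 1
13 = 13·1 + 0  (stop)
So 15182/1401 = [10; 1, 5, 8, 2, 13].

[10; 1, 5, 8, 2, 13]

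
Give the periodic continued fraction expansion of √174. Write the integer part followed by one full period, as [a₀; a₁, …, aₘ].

a₀ = ⌊√174⌋ = 13.
With m₀=0, d₀=1 and mₖ₊₁ = dₖaₖ − mₖ, dₖ₊₁ = (n − mₖ₊₁²)/dₖ, aₖ₊₁ = ⌊(a₀+mₖ₊₁)/dₖ₊₁⌋:
  k=1: m=13, d=5, a=5
  k=2: m=12, d=6, a=4
  k=3: m=12, d=5, a=5
  k=4: m=13, d=1, a=26
d=1 and a=2a₀=26 at k=4, so the next step gives (m, d) = (13, 5) again — its k=1 value — and the period has length 4.

[13; 5, 4, 5, 26]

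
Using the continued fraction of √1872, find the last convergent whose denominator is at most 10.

√1872 = [43; 3, 1, 3, 86, …] (period length 4).
Convergents:
  p_0/q_0 = 43/1
  p_1/q_1 = 130/3
  p_2/q_2 = 173/4
  p_3/q_3 = 649/15
q_2 = 4 ≤ 10 < 15 = q_3, so the answer is 173/4.

173/4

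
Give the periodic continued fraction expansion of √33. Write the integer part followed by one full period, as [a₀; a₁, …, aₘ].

[5; 1, 2, 1, 10]

a₀ = ⌊√33⌋ = 5.
With m₀=0, d₀=1 and mₖ₊₁ = dₖaₖ − mₖ, dₖ₊₁ = (n − mₖ₊₁²)/dₖ, aₖ₊₁ = ⌊(a₀+mₖ₊₁)/dₖ₊₁⌋:
  k=1: m=5, d=8, a=1
  k=2: m=3, d=3, a=2
  k=3: m=3, d=8, a=1
  k=4: m=5, d=1, a=10
d=1 and a=2a₀=10 at k=4, so the next step gives (m, d) = (5, 8) again — its k=1 value — and the period has length 4.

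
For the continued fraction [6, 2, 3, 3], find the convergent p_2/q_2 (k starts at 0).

45/7

Using pₖ = aₖpₖ₋₁ + pₖ₋₂, qₖ = aₖqₖ₋₁ + qₖ₋₂ (with p₋₁=1, p₋₂=0, q₋₁=0, q₋₂=1):
  k=0: a=6, p=6, q=1
  k=1: a=2, p=13, q=2
  k=2: a=3, p=45, q=7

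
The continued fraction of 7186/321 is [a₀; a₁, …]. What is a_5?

3

7186 = 22·321 + 124   →  a_0 = 22
321 = 2·124 + 73   →  a_1 = 2
124 = 1·73 + 51   →  a_2 = 1
73 = 1·51 + 22   →  a_3 = 1
51 = 2·22 + 7   →  a_4 = 2
22 = 3·7 + 1   →  a_5 = 3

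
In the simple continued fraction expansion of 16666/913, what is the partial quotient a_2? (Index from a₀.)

16666 = 18·913 + 232   →  a_0 = 18
913 = 3·232 + 217   →  a_1 = 3
232 = 1·217 + 15   →  a_2 = 1

1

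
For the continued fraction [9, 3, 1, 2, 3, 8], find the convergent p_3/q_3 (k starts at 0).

102/11

Using pₖ = aₖpₖ₋₁ + pₖ₋₂, qₖ = aₖqₖ₋₁ + qₖ₋₂ (with p₋₁=1, p₋₂=0, q₋₁=0, q₋₂=1):
  k=0: a=9, p=9, q=1
  k=1: a=3, p=28, q=3
  k=2: a=1, p=37, q=4
  k=3: a=2, p=102, q=11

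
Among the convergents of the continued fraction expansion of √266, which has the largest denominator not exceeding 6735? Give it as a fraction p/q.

√266 = [16; 3, 4, 3, 32, …] (period length 4).
Convergents:
  p_0/q_0 = 16/1
  p_1/q_1 = 49/3
  p_2/q_2 = 212/13
  p_3/q_3 = 685/42
  p_4/q_4 = 22132/1357
  p_5/q_5 = 67081/4113
  p_6/q_6 = 290456/17809
q_5 = 4113 ≤ 6735 < 17809 = q_6, so the answer is 67081/4113.

67081/4113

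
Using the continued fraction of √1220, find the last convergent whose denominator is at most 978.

√1220 = [34; 1, 12, 1, 68, …] (period length 4).
Convergents:
  p_0/q_0 = 34/1
  p_1/q_1 = 35/1
  p_2/q_2 = 454/13
  p_3/q_3 = 489/14
  p_4/q_4 = 33706/965
  p_5/q_5 = 34195/979
q_4 = 965 ≤ 978 < 979 = q_5, so the answer is 33706/965.

33706/965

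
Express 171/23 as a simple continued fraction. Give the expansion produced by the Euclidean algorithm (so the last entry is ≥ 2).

[7; 2, 3, 3]

171 = 7*23 + 10
23 = 2*10 + 3
10 = 3*3 + 1
3 = 3*1 + 0  (stop)
So 171/23 = [7; 2, 3, 3].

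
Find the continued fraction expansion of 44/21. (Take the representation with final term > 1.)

44 = 2×21 + 2
21 = 10×2 + 1
2 = 2×1 + 0  (stop)
So 44/21 = [2; 10, 2].

[2; 10, 2]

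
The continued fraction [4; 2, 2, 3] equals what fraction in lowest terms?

75/17

Using pₖ = aₖpₖ₋₁ + pₖ₋₂ and qₖ = aₖqₖ₋₁ + qₖ₋₂:
  k=0: a=4, p=4, q=1
  k=1: a=2, p=9, q=2
  k=2: a=2, p=22, q=5
  k=3: a=3, p=75, q=17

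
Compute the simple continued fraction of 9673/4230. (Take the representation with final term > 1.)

[2; 3, 2, 19, 15, 2]

9673 = 2*4230 + 1213
4230 = 3*1213 + 591
1213 = 2*591 + 31
591 = 19*31 + 2
31 = 15*2 + 1
2 = 2*1 + 0  (stop)
So 9673/4230 = [2; 3, 2, 19, 15, 2].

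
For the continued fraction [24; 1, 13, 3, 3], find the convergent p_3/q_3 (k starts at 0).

Using pₖ = aₖpₖ₋₁ + pₖ₋₂, qₖ = aₖqₖ₋₁ + qₖ₋₂ (with p₋₁=1, p₋₂=0, q₋₁=0, q₋₂=1):
  k=0: a=24, p=24, q=1
  k=1: a=1, p=25, q=1
  k=2: a=13, p=349, q=14
  k=3: a=3, p=1072, q=43

1072/43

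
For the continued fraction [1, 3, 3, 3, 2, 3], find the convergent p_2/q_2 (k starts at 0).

13/10

Using pₖ = aₖpₖ₋₁ + pₖ₋₂, qₖ = aₖqₖ₋₁ + qₖ₋₂ (with p₋₁=1, p₋₂=0, q₋₁=0, q₋₂=1):
  k=0: a=1, p=1, q=1
  k=1: a=3, p=4, q=3
  k=2: a=3, p=13, q=10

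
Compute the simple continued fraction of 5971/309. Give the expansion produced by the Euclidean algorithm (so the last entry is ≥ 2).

[19; 3, 11, 9]

5971 = 19·309 + 100
309 = 3·100 + 9
100 = 11·9 + 1
9 = 9·1 + 0  (stop)
So 5971/309 = [19; 3, 11, 9].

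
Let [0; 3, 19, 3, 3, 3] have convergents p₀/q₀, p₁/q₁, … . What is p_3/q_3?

58/177

Using pₖ = aₖpₖ₋₁ + pₖ₋₂, qₖ = aₖqₖ₋₁ + qₖ₋₂ (with p₋₁=1, p₋₂=0, q₋₁=0, q₋₂=1):
  k=0: a=0, p=0, q=1
  k=1: a=3, p=1, q=3
  k=2: a=19, p=19, q=58
  k=3: a=3, p=58, q=177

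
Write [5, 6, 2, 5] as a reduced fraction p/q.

Fold from the inside: start with 5/1.
  2 + 1/5 = 11/5
  6 + 5/11 = 71/11
  5 + 11/71 = 366/71

366/71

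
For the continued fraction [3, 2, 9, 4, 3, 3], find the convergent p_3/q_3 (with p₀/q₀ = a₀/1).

271/78

Using pₖ = aₖpₖ₋₁ + pₖ₋₂, qₖ = aₖqₖ₋₁ + qₖ₋₂ (with p₋₁=1, p₋₂=0, q₋₁=0, q₋₂=1):
  k=0: a=3, p=3, q=1
  k=1: a=2, p=7, q=2
  k=2: a=9, p=66, q=19
  k=3: a=4, p=271, q=78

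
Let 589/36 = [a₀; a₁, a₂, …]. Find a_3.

3

589 = 16·36 + 13   →  a_0 = 16
36 = 2·13 + 10   →  a_1 = 2
13 = 1·10 + 3   →  a_2 = 1
10 = 3·3 + 1   →  a_3 = 3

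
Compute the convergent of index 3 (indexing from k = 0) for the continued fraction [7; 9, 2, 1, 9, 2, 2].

Using pₖ = aₖpₖ₋₁ + pₖ₋₂, qₖ = aₖqₖ₋₁ + qₖ₋₂ (with p₋₁=1, p₋₂=0, q₋₁=0, q₋₂=1):
  k=0: a=7, p=7, q=1
  k=1: a=9, p=64, q=9
  k=2: a=2, p=135, q=19
  k=3: a=1, p=199, q=28

199/28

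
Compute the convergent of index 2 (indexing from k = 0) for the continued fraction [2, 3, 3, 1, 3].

Using pₖ = aₖpₖ₋₁ + pₖ₋₂, qₖ = aₖqₖ₋₁ + qₖ₋₂ (with p₋₁=1, p₋₂=0, q₋₁=0, q₋₂=1):
  k=0: a=2, p=2, q=1
  k=1: a=3, p=7, q=3
  k=2: a=3, p=23, q=10

23/10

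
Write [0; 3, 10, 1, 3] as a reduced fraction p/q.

Using pₖ = aₖpₖ₋₁ + pₖ₋₂ and qₖ = aₖqₖ₋₁ + qₖ₋₂:
  k=0: a=0, p=0, q=1
  k=1: a=3, p=1, q=3
  k=2: a=10, p=10, q=31
  k=3: a=1, p=11, q=34
  k=4: a=3, p=43, q=133

43/133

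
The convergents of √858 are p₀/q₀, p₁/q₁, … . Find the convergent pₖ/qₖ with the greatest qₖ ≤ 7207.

√858 = [29; 3, 2, 3, 58, …] (period length 4).
Convergents:
  p_0/q_0 = 29/1
  p_1/q_1 = 88/3
  p_2/q_2 = 205/7
  p_3/q_3 = 703/24
  p_4/q_4 = 40979/1399
  p_5/q_5 = 123640/4221
  p_6/q_6 = 288259/9841
q_5 = 4221 ≤ 7207 < 9841 = q_6, so the answer is 123640/4221.

123640/4221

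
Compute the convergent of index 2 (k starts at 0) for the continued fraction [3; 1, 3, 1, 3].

Using pₖ = aₖpₖ₋₁ + pₖ₋₂, qₖ = aₖqₖ₋₁ + qₖ₋₂ (with p₋₁=1, p₋₂=0, q₋₁=0, q₋₂=1):
  k=0: a=3, p=3, q=1
  k=1: a=1, p=4, q=1
  k=2: a=3, p=15, q=4

15/4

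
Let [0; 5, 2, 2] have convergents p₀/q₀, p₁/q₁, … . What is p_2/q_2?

Using pₖ = aₖpₖ₋₁ + pₖ₋₂, qₖ = aₖqₖ₋₁ + qₖ₋₂ (with p₋₁=1, p₋₂=0, q₋₁=0, q₋₂=1):
  k=0: a=0, p=0, q=1
  k=1: a=5, p=1, q=5
  k=2: a=2, p=2, q=11

2/11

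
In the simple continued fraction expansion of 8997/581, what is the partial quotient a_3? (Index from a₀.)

1

8997 = 15·581 + 282   →  a_0 = 15
581 = 2·282 + 17   →  a_1 = 2
282 = 16·17 + 10   →  a_2 = 16
17 = 1·10 + 7   →  a_3 = 1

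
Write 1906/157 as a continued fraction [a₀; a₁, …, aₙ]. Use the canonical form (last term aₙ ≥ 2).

1906 = 12×157 + 22
157 = 7×22 + 3
22 = 7×3 + 1
3 = 3×1 + 0  (stop)
So 1906/157 = [12; 7, 7, 3].

[12; 7, 7, 3]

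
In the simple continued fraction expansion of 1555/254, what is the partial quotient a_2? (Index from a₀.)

1555 = 6·254 + 31   →  a_0 = 6
254 = 8·31 + 6   →  a_1 = 8
31 = 5·6 + 1   →  a_2 = 5

5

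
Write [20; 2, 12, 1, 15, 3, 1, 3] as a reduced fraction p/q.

Fold from the inside: start with 3/1.
  1 + 1/3 = 4/3
  3 + 3/4 = 15/4
  15 + 4/15 = 229/15
  1 + 15/229 = 244/229
  12 + 229/244 = 3157/244
  2 + 244/3157 = 6558/3157
  20 + 3157/6558 = 134317/6558

134317/6558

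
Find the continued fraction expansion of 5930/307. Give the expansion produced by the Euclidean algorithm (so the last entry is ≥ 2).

5930 = 19×307 + 97
307 = 3×97 + 16
97 = 6×16 + 1
16 = 16×1 + 0  (stop)
So 5930/307 = [19; 3, 6, 16].

[19; 3, 6, 16]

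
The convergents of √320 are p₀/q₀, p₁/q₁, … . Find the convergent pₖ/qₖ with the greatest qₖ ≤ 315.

5617/314

√320 = [17; 1, 7, 1, 34, …] (period length 4).
Convergents:
  p_0/q_0 = 17/1
  p_1/q_1 = 18/1
  p_2/q_2 = 143/8
  p_3/q_3 = 161/9
  p_4/q_4 = 5617/314
  p_5/q_5 = 5778/323
q_4 = 314 ≤ 315 < 323 = q_5, so the answer is 5617/314.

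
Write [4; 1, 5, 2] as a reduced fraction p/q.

63/13

Using pₖ = aₖpₖ₋₁ + pₖ₋₂ and qₖ = aₖqₖ₋₁ + qₖ₋₂:
  k=0: a=4, p=4, q=1
  k=1: a=1, p=5, q=1
  k=2: a=5, p=29, q=6
  k=3: a=2, p=63, q=13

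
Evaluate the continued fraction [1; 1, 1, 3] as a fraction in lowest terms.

Using pₖ = aₖpₖ₋₁ + pₖ₋₂ and qₖ = aₖqₖ₋₁ + qₖ₋₂:
  k=0: a=1, p=1, q=1
  k=1: a=1, p=2, q=1
  k=2: a=1, p=3, q=2
  k=3: a=3, p=11, q=7

11/7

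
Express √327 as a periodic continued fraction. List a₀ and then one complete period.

[18; 12, 36]

a₀ = ⌊√327⌋ = 18.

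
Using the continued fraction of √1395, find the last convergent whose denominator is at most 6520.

124001/3320

√1395 = [37; 2, 1, 6, 8, 6, 1, 2, 74, …] (period length 8).
Convergents:
  p_0/q_0 = 37/1
  p_1/q_1 = 75/2
  p_2/q_2 = 112/3
  p_3/q_3 = 747/20
  p_4/q_4 = 6088/163
  p_5/q_5 = 37275/998
  p_6/q_6 = 43363/1161
  p_7/q_7 = 124001/3320
  p_8/q_8 = 9219437/246841
q_7 = 3320 ≤ 6520 < 246841 = q_8, so the answer is 124001/3320.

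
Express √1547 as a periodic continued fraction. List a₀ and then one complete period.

[39; 3, 78]

a₀ = ⌊√1547⌋ = 39.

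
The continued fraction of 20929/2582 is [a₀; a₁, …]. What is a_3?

20929 = 8·2582 + 273   →  a_0 = 8
2582 = 9·273 + 125   →  a_1 = 9
273 = 2·125 + 23   →  a_2 = 2
125 = 5·23 + 10   →  a_3 = 5

5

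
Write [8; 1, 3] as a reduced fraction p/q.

Fold from the inside: start with 3/1.
  1 + 1/3 = 4/3
  8 + 3/4 = 35/4

35/4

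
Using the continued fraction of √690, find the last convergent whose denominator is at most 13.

√690 = [26; 3, 1, 2, 1, 3, 52, …] (period length 6).
Convergents:
  p_0/q_0 = 26/1
  p_1/q_1 = 79/3
  p_2/q_2 = 105/4
  p_3/q_3 = 289/11
  p_4/q_4 = 394/15
q_3 = 11 ≤ 13 < 15 = q_4, so the answer is 289/11.

289/11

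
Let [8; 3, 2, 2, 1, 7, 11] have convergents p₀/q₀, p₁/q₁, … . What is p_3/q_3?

141/17

Using pₖ = aₖpₖ₋₁ + pₖ₋₂, qₖ = aₖqₖ₋₁ + qₖ₋₂ (with p₋₁=1, p₋₂=0, q₋₁=0, q₋₂=1):
  k=0: a=8, p=8, q=1
  k=1: a=3, p=25, q=3
  k=2: a=2, p=58, q=7
  k=3: a=2, p=141, q=17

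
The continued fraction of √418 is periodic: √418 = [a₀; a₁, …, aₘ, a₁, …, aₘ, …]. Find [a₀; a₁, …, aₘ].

a₀ = ⌊√418⌋ = 20.
With m₀=0, d₀=1 and mₖ₊₁ = dₖaₖ − mₖ, dₖ₊₁ = (n − mₖ₊₁²)/dₖ, aₖ₊₁ = ⌊(a₀+mₖ₊₁)/dₖ₊₁⌋:
  k=1: m=20, d=18, a=2
  k=2: m=16, d=9, a=4
  k=3: m=20, d=2, a=20
  k=4: m=20, d=9, a=4
  k=5: m=16, d=18, a=2
  k=6: m=20, d=1, a=40
d=1 and a=2a₀=40 at k=6, so the next step gives (m, d) = (20, 18) again — its k=1 value — and the period has length 6.

[20; 2, 4, 20, 4, 2, 40]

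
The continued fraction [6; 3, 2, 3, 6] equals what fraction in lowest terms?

Fold from the inside: start with 6/1.
  3 + 1/6 = 19/6
  2 + 6/19 = 44/19
  3 + 19/44 = 151/44
  6 + 44/151 = 950/151

950/151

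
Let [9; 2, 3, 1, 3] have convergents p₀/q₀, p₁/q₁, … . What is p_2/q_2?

Using pₖ = aₖpₖ₋₁ + pₖ₋₂, qₖ = aₖqₖ₋₁ + qₖ₋₂ (with p₋₁=1, p₋₂=0, q₋₁=0, q₋₂=1):
  k=0: a=9, p=9, q=1
  k=1: a=2, p=19, q=2
  k=2: a=3, p=66, q=7

66/7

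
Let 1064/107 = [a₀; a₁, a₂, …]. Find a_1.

1064 = 9·107 + 101   →  a_0 = 9
107 = 1·101 + 6   →  a_1 = 1

1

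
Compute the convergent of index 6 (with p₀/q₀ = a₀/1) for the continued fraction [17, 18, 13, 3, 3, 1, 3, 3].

Using pₖ = aₖpₖ₋₁ + pₖ₋₂, qₖ = aₖqₖ₋₁ + qₖ₋₂ (with p₋₁=1, p₋₂=0, q₋₁=0, q₋₂=1):
  k=0: a=17, p=17, q=1
  k=1: a=18, p=307, q=18
  k=2: a=13, p=4008, q=235
  k=3: a=3, p=12331, q=723
  k=4: a=3, p=41001, q=2404
  k=5: a=1, p=53332, q=3127
  k=6: a=3, p=200997, q=11785

200997/11785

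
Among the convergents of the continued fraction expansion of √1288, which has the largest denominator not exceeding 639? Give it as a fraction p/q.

√1288 = [35; 1, 7, 1, 70, …] (period length 4).
Convergents:
  p_0/q_0 = 35/1
  p_1/q_1 = 36/1
  p_2/q_2 = 287/8
  p_3/q_3 = 323/9
  p_4/q_4 = 22897/638
  p_5/q_5 = 23220/647
q_4 = 638 ≤ 639 < 647 = q_5, so the answer is 22897/638.

22897/638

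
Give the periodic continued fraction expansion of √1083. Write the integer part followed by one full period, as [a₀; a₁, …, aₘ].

[32; 1, 9, 1, 64]

a₀ = ⌊√1083⌋ = 32.
With m₀=0, d₀=1 and mₖ₊₁ = dₖaₖ − mₖ, dₖ₊₁ = (n − mₖ₊₁²)/dₖ, aₖ₊₁ = ⌊(a₀+mₖ₊₁)/dₖ₊₁⌋:
  k=1: m=32, d=59, a=1
  k=2: m=27, d=6, a=9
  k=3: m=27, d=59, a=1
  k=4: m=32, d=1, a=64
d=1 and a=2a₀=64 at k=4, so the next step gives (m, d) = (32, 59) again — its k=1 value — and the period has length 4.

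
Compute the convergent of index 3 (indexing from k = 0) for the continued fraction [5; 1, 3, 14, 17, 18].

328/57

Using pₖ = aₖpₖ₋₁ + pₖ₋₂, qₖ = aₖqₖ₋₁ + qₖ₋₂ (with p₋₁=1, p₋₂=0, q₋₁=0, q₋₂=1):
  k=0: a=5, p=5, q=1
  k=1: a=1, p=6, q=1
  k=2: a=3, p=23, q=4
  k=3: a=14, p=328, q=57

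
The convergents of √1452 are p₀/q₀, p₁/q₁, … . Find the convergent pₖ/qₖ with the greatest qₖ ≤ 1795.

27550/723

√1452 = [38; 9, 1, 1, 18, 1, 1, 9, 76, …] (period length 8).
Convergents:
  p_0/q_0 = 38/1
  p_1/q_1 = 343/9
  p_2/q_2 = 381/10
  p_3/q_3 = 724/19
  p_4/q_4 = 13413/352
  p_5/q_5 = 14137/371
  p_6/q_6 = 27550/723
  p_7/q_7 = 262087/6878
q_6 = 723 ≤ 1795 < 6878 = q_7, so the answer is 27550/723.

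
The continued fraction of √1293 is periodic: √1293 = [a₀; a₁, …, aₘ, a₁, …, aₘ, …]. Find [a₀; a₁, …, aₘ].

a₀ = ⌊√1293⌋ = 35.

[35; 1, 22, 1, 70]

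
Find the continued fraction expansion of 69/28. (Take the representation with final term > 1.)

[2; 2, 6, 2]

69 = 2·28 + 13
28 = 2·13 + 2
13 = 6·2 + 1
2 = 2·1 + 0  (stop)
So 69/28 = [2; 2, 6, 2].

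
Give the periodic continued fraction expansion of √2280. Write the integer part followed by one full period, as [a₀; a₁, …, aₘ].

a₀ = ⌊√2280⌋ = 47.
With m₀=0, d₀=1 and mₖ₊₁ = dₖaₖ − mₖ, dₖ₊₁ = (n − mₖ₊₁²)/dₖ, aₖ₊₁ = ⌊(a₀+mₖ₊₁)/dₖ₊₁⌋:
  k=1: m=47, d=71, a=1
  k=2: m=24, d=24, a=2
  k=3: m=24, d=71, a=1
  k=4: m=47, d=1, a=94
d=1 and a=2a₀=94 at k=4, so the next step gives (m, d) = (47, 71) again — its k=1 value — and the period has length 4.

[47; 1, 2, 1, 94]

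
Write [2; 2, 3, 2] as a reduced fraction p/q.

Fold from the inside: start with 2/1.
  3 + 1/2 = 7/2
  2 + 2/7 = 16/7
  2 + 7/16 = 39/16

39/16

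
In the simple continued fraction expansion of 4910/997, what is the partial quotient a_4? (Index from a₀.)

4910 = 4·997 + 922   →  a_0 = 4
997 = 1·922 + 75   →  a_1 = 1
922 = 12·75 + 22   →  a_2 = 12
75 = 3·22 + 9   →  a_3 = 3
22 = 2·9 + 4   →  a_4 = 2

2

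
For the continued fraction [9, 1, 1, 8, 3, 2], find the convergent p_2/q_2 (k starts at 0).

19/2

Using pₖ = aₖpₖ₋₁ + pₖ₋₂, qₖ = aₖqₖ₋₁ + qₖ₋₂ (with p₋₁=1, p₋₂=0, q₋₁=0, q₋₂=1):
  k=0: a=9, p=9, q=1
  k=1: a=1, p=10, q=1
  k=2: a=1, p=19, q=2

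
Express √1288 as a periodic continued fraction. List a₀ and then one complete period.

a₀ = ⌊√1288⌋ = 35.
With m₀=0, d₀=1 and mₖ₊₁ = dₖaₖ − mₖ, dₖ₊₁ = (n − mₖ₊₁²)/dₖ, aₖ₊₁ = ⌊(a₀+mₖ₊₁)/dₖ₊₁⌋:
  k=1: m=35, d=63, a=1
  k=2: m=28, d=8, a=7
  k=3: m=28, d=63, a=1
  k=4: m=35, d=1, a=70
d=1 and a=2a₀=70 at k=4, so the next step gives (m, d) = (35, 63) again — its k=1 value — and the period has length 4.

[35; 1, 7, 1, 70]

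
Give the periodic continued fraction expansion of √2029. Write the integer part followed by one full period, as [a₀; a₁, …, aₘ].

a₀ = ⌊√2029⌋ = 45.

[45; 22, 1, 1, 22, 90]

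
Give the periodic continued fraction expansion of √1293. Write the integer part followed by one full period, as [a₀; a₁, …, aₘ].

a₀ = ⌊√1293⌋ = 35.
With m₀=0, d₀=1 and mₖ₊₁ = dₖaₖ − mₖ, dₖ₊₁ = (n − mₖ₊₁²)/dₖ, aₖ₊₁ = ⌊(a₀+mₖ₊₁)/dₖ₊₁⌋:
  k=1: m=35, d=68, a=1
  k=2: m=33, d=3, a=22
  k=3: m=33, d=68, a=1
  k=4: m=35, d=1, a=70
d=1 and a=2a₀=70 at k=4, so the next step gives (m, d) = (35, 68) again — its k=1 value — and the period has length 4.

[35; 1, 22, 1, 70]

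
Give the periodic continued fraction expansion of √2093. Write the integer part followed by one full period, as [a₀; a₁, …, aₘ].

a₀ = ⌊√2093⌋ = 45.

[45; 1, 2, 1, 90]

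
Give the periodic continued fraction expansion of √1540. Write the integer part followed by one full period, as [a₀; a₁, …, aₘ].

a₀ = ⌊√1540⌋ = 39.
With m₀=0, d₀=1 and mₖ₊₁ = dₖaₖ − mₖ, dₖ₊₁ = (n − mₖ₊₁²)/dₖ, aₖ₊₁ = ⌊(a₀+mₖ₊₁)/dₖ₊₁⌋:
  k=1: m=39, d=19, a=4
  k=2: m=37, d=9, a=8
  k=3: m=35, d=35, a=2
  k=4: m=35, d=9, a=8
  k=5: m=37, d=19, a=4
  k=6: m=39, d=1, a=78
d=1 and a=2a₀=78 at k=6, so the next step gives (m, d) = (39, 19) again — its k=1 value — and the period has length 6.

[39; 4, 8, 2, 8, 4, 78]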